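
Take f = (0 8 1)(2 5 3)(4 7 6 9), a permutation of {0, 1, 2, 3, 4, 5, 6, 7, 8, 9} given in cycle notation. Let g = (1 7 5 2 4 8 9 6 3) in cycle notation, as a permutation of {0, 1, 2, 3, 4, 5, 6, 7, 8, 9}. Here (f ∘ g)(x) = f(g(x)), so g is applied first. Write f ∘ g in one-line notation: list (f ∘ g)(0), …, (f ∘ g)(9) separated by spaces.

8 6 7 0 1 5 2 3 4 9

Chase each element through g then f: 0 → 0 → 8; 1 → 7 → 6; 2 → 4 → 7; 3 → 1 → 0; 4 → 8 → 1; 5 → 2 → 5; 6 → 3 → 2; 7 → 5 → 3; 8 → 9 → 4; 9 → 6 → 9.
So f ∘ g in one-line form is 8 6 7 0 1 5 2 3 4 9.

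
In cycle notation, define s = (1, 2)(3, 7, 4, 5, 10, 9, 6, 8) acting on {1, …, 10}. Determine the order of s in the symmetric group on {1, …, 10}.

8

The cycle type of s is (8, 2).
The order of s is the least common multiple of its cycle lengths: lcm(8, 2) = 8.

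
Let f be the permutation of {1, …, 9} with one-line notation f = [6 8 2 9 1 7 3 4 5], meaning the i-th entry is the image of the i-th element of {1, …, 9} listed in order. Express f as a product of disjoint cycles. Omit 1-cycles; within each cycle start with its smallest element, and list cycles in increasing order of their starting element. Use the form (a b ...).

(1 6 7 3 2 8 4 9 5)

Start at 1 and follow images: 1 → 6 → 7 → 3 → 2 → 8 → 4 → 9 → 5 → 1, giving the cycle (1 6 7 3 2 8 4 9 5).
Repeating from the next unused element and collecting all non-trivial cycles gives (1 6 7 3 2 8 4 9 5).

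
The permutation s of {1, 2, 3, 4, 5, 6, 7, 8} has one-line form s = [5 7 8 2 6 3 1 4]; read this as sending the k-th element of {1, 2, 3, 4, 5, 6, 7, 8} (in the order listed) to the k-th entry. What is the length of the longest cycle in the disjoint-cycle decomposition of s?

8

Decomposing into disjoint cycles gives (1, 5, 6, 3, 8, 4, 2, 7); the longest has length 8.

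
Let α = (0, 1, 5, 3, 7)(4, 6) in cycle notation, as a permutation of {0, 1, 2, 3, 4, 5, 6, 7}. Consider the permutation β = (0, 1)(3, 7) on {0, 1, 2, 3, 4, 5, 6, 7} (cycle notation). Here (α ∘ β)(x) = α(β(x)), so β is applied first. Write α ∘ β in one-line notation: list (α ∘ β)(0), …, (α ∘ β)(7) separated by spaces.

(α ∘ β)(x) = α(β(x)). Computing each image: α(β(0)) = α(1) = 5, α(β(1)) = α(0) = 1, α(β(2)) = α(2) = 2, α(β(3)) = α(7) = 0, α(β(4)) = α(4) = 6, α(β(5)) = α(5) = 3, α(β(6)) = α(6) = 4, α(β(7)) = α(3) = 7.
Hence α ∘ β = [5 1 2 0 6 3 4 7].

5 1 2 0 6 3 4 7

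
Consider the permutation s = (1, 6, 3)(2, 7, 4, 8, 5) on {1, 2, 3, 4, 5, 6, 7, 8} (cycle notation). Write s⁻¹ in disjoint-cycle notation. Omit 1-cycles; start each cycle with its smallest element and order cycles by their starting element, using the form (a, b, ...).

Inverting a permutation written in cycle notation just reverses the order within every cycle.
Reversing each cycle of s and rotating so the smallest element leads gives (1, 3, 6)(2, 5, 8, 4, 7).

(1, 3, 6)(2, 5, 8, 4, 7)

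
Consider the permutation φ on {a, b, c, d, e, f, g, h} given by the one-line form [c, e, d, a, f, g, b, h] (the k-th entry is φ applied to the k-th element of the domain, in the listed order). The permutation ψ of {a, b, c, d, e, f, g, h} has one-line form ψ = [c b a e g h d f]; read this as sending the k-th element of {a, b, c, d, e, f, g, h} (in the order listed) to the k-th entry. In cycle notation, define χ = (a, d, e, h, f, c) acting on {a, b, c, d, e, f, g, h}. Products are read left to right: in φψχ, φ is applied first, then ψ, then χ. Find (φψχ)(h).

c

(φψχ)(h) = χ(ψ(φ(h))). φ(h) = h, then ψ(h) = f, then χ(f) = c, so the result is c.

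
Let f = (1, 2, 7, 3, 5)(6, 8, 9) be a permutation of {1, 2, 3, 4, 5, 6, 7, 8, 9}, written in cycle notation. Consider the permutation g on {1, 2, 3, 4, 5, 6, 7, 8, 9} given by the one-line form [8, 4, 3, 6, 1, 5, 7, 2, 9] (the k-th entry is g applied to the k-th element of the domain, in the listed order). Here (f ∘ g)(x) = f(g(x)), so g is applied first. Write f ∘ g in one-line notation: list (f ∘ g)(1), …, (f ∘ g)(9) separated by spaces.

9 4 5 8 2 1 3 7 6

(f ∘ g)(x) = f(g(x)). Computing each image: f(g(1)) = f(8) = 9, f(g(2)) = f(4) = 4, f(g(3)) = f(3) = 5, f(g(4)) = f(6) = 8, f(g(5)) = f(1) = 2, f(g(6)) = f(5) = 1, f(g(7)) = f(7) = 3, f(g(8)) = f(2) = 7, f(g(9)) = f(9) = 6.
Hence f ∘ g = [9 4 5 8 2 1 3 7 6].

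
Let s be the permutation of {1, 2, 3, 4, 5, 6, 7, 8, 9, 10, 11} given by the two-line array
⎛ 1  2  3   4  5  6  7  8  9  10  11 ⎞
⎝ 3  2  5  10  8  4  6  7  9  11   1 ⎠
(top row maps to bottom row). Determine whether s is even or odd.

even

In disjoint-cycle form the cycle lengths are 9, 1, 1.
A cycle is odd iff its length is even; s has 0 even-length cycles, so sgn(s) = (−1)^0 and s is even.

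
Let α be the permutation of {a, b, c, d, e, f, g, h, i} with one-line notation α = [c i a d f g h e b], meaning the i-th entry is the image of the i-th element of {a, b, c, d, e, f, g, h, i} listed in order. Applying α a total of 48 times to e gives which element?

e

Tracing e → f → … returns to e after 4 steps, so e lies in a 4-cycle (e, f, g, h).
On a 4-cycle, α^4 is the identity, so α^48 = α^0 there (48 ≡ 0 mod 4).
So α^48(e) = e.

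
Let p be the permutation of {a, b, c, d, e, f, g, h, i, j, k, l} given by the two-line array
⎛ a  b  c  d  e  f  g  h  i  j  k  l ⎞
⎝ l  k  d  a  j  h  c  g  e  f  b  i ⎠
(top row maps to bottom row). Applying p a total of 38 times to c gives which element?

h

Tracing c → d → … returns to c after 10 steps, so c lies in a 10-cycle (a l i e j f h g c d).
Since the cycle has length 10, p^38 acts on it the same as p^8 (38 mod 10 = 8).
Advancing 8 steps from c: c → d → a → l → i → e → j → f → h.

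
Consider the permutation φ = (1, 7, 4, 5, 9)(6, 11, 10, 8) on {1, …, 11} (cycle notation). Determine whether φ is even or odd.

The cycle lengths are 5, 4, 1, 1.
A cycle is odd iff its length is even; φ has 1 even-length cycle, so sgn(φ) = (−1)^1 and φ is odd.

odd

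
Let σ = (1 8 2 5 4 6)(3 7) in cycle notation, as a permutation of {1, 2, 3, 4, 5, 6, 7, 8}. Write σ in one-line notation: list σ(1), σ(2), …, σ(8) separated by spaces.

Reading each image from the cycles: 1↦8, 2↦5, 3↦7, 4↦6, 5↦4, 6↦1, 7↦3, 8↦2.
So the one-line form is 8 5 7 6 4 1 3 2.

8 5 7 6 4 1 3 2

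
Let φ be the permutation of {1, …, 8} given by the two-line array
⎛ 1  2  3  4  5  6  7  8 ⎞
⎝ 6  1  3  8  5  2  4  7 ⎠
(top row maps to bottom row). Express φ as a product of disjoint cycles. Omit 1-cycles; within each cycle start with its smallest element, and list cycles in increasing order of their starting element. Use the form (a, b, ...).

From 1: 1 → 6 → 2 → 1, closing the cycle (1, 6, 2).
Repeating from the next unused element and collecting all non-trivial cycles gives (1, 6, 2)(4, 8, 7).

(1, 6, 2)(4, 8, 7)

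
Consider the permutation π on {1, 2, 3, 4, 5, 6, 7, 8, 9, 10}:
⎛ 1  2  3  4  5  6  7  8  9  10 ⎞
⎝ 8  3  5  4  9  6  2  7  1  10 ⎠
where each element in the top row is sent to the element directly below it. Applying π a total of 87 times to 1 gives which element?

Tracing 1 → 8 → … returns to 1 after 7 steps, so 1 lies in a 7-cycle (1 8 7 2 3 5 9).
Powers repeat with period 7 on this cycle, and 87 mod 7 = 3, so π^87(1) = π^3(1).
Stepping 3 places around the cycle: 1 → 8 → 7 → 2.

2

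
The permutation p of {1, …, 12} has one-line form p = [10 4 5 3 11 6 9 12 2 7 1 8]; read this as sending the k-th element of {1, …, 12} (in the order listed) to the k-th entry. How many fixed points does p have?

The fixed points (elements with p(x) = x) are {6}, so there is 1.

1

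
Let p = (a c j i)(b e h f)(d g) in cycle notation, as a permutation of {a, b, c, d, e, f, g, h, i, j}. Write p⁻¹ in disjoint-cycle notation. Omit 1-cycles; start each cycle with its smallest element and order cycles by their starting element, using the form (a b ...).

(a i j c)(b f h e)(d g)

The inverse reverses each cycle.
Reversing each cycle of p and rotating so the smallest element leads gives (a i j c)(b f h e)(d g).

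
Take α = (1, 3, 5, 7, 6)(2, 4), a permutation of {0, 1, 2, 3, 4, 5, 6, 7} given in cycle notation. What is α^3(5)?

1

5 lies in the 5-cycle (1, 3, 5, 7, 6).
Advancing 3 steps from 5: 5 → 7 → 6 → 1.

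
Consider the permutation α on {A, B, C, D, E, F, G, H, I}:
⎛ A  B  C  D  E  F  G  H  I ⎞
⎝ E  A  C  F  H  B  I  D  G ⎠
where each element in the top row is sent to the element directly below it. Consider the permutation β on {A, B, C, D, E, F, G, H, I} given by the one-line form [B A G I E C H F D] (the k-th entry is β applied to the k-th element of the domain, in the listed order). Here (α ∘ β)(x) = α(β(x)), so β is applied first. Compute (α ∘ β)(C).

I

(α ∘ β)(C) = α(β(C)). β(C) = G, then α(G) = I. So (α ∘ β)(C) = I.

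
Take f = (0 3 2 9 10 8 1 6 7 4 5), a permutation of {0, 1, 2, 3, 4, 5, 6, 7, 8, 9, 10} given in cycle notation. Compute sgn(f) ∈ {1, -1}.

1

The cycle lengths are 11.
A cycle is odd iff its length is even; f has 0 even-length cycles, so sgn(f) = (−1)^0 and f is even.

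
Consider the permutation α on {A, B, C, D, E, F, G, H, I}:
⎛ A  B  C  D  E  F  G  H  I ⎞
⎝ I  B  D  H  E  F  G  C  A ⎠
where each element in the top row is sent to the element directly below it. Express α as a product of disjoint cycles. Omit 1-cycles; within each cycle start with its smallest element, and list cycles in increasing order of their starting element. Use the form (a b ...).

Start at A and follow images: A → I → A, giving the cycle (A I).
Continuing from each remaining unvisited element yields (A I)(C D H).

(A I)(C D H)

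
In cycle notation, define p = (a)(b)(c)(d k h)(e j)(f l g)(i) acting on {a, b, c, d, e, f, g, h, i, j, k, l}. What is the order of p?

6

The disjoint cycles have lengths 3, 3, 2, 1, 1, 1, 1.
Since disjoint cycles commute, ord(p) = lcm(3, 3, 2) = 6.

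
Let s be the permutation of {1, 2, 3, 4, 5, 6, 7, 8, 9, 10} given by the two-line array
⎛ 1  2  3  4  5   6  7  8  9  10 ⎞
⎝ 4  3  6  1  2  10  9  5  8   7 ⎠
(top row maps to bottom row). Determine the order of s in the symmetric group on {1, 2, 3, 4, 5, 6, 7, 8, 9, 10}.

8

Writing s as disjoint cycles, the cycle lengths are 8, 2.
Since disjoint cycles commute, ord(s) = lcm(8, 2) = 8.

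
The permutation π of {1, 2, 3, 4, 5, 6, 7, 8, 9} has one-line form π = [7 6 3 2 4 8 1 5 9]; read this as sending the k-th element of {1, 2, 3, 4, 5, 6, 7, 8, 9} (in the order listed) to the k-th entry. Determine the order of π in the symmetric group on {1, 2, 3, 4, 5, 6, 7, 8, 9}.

The disjoint-cycle form of π has cycle lengths 5, 2, 1, 1.
The order of π is the least common multiple of its cycle lengths: lcm(5, 2) = 10.

10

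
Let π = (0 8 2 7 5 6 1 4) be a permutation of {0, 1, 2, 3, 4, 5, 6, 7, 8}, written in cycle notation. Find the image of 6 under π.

1

Within (0 8 2 7 5 6 1 4), 6 ↦ 1.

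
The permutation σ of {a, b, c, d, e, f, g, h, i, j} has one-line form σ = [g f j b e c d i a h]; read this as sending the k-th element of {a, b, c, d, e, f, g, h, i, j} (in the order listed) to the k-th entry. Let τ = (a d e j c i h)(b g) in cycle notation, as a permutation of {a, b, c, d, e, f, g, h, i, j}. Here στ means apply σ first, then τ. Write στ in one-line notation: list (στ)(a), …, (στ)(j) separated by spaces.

b f c g j i e h d a

(στ)(x) = τ(σ(x)). Computing each image: τ(σ(a)) = τ(g) = b, τ(σ(b)) = τ(f) = f, τ(σ(c)) = τ(j) = c, τ(σ(d)) = τ(b) = g, τ(σ(e)) = τ(e) = j, τ(σ(f)) = τ(c) = i, τ(σ(g)) = τ(d) = e, τ(σ(h)) = τ(i) = h, τ(σ(i)) = τ(a) = d, τ(σ(j)) = τ(h) = a.
Hence στ = [b f c g j i e h d a].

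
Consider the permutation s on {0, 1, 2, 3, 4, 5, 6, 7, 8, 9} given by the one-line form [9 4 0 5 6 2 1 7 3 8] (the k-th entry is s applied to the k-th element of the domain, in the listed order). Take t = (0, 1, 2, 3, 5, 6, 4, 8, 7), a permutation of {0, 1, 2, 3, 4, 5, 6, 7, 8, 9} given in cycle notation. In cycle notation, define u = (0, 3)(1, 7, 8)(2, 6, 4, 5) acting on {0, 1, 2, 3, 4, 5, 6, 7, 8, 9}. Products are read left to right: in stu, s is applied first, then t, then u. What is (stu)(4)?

Apply the permutations in order: s(4) = 6, then t(6) = 4, then u(4) = 5. So (stu)(4) = 5.

5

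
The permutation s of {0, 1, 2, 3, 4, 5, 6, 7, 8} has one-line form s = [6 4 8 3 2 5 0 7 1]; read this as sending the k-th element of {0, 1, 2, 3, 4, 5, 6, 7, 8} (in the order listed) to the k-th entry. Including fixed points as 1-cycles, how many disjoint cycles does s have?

The cycle decomposition is (0, 6)(1, 4, 2, 8)(3)(5)(7), which has 5 cycles (counting 1-cycles).

5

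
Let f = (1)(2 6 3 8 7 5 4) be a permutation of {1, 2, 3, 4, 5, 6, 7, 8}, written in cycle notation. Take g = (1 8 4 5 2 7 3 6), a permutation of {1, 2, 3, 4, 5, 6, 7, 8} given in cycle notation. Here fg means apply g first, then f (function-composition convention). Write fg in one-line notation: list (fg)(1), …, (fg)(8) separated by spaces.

(fg)(x) = f(g(x)). Computing each image: f(g(1)) = f(8) = 7, f(g(2)) = f(7) = 5, f(g(3)) = f(6) = 3, f(g(4)) = f(5) = 4, f(g(5)) = f(2) = 6, f(g(6)) = f(1) = 1, f(g(7)) = f(3) = 8, f(g(8)) = f(4) = 2.
Hence fg = [7 5 3 4 6 1 8 2].

7 5 3 4 6 1 8 2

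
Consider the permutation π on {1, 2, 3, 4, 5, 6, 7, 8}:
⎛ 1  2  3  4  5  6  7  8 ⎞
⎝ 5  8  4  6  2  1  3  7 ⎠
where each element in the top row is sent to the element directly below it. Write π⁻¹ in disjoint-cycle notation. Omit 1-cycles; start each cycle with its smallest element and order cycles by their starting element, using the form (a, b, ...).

The cycle decomposition of π is (1, 5, 2, 8, 7, 3, 4, 6).
Reversing each cycle (and rotating so the smallest element leads) gives π⁻¹ = (1, 6, 4, 3, 7, 8, 2, 5).

(1, 6, 4, 3, 7, 8, 2, 5)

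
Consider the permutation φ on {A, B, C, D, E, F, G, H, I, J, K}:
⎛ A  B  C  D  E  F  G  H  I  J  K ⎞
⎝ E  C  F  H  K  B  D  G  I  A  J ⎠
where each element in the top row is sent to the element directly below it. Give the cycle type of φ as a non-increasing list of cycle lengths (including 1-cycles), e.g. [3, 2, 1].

[4, 3, 3, 1]

The disjoint cycles are (A, E, K, J)(B, C, F)(D, H, G)(I), with lengths 4, 3, 3, 1 in non-increasing order.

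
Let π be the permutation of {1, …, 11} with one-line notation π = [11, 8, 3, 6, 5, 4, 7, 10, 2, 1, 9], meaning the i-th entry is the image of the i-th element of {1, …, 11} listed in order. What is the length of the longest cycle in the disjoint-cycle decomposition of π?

6

Decomposing into disjoint cycles gives (1 11 9 2 8 10)(4 6); the longest has length 6.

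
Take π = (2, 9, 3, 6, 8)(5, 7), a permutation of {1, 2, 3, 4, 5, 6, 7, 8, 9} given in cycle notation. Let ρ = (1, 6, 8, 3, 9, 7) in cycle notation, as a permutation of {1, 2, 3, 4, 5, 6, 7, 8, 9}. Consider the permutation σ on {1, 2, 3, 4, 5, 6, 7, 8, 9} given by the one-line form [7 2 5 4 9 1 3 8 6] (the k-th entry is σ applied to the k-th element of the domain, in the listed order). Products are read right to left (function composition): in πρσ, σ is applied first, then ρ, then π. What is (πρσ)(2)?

9

(πρσ)(2) = π(ρ(σ(2))). σ(2) = 2, then ρ(2) = 2, then π(2) = 9, so the result is 9.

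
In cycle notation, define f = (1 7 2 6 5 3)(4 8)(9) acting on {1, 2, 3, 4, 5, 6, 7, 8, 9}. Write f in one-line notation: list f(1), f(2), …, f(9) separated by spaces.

Image by image: 1↦7, 2↦6, 3↦1, 4↦8, 5↦3, 6↦5, 7↦2, 8↦4, 9↦9.
Listing these in domain order gives 7 6 1 8 3 5 2 4 9.

7 6 1 8 3 5 2 4 9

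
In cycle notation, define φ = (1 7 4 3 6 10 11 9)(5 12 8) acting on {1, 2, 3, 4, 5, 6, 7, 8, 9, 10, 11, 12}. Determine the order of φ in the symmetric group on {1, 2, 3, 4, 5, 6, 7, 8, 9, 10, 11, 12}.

24

The disjoint cycles have lengths 8, 3, 1.
The order of φ is the least common multiple of its cycle lengths: lcm(8, 3) = 24.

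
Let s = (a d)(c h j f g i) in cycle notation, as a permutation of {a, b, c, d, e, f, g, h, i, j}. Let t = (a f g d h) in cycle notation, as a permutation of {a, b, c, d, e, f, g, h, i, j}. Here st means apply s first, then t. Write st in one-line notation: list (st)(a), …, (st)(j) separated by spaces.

h b a f e d i j c g

Chase each element through s then t: a → d → h; b → b → b; c → h → a; d → a → f; e → e → e; f → g → d; g → i → i; h → j → j; i → c → c; j → f → g.
So st in one-line form is h b a f e d i j c g.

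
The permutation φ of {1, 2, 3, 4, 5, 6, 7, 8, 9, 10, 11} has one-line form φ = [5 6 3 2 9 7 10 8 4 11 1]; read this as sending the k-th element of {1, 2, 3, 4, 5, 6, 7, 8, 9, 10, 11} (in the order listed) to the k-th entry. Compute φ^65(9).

2

Tracing 9 → 4 → … returns to 9 after 9 steps, so 9 lies in a 9-cycle (1 5 9 4 2 6 7 10 11).
Powers repeat with period 9 on this cycle, and 65 mod 9 = 2, so φ^65(9) = φ^2(9).
Stepping 2 places around the cycle: 9 → 4 → 2.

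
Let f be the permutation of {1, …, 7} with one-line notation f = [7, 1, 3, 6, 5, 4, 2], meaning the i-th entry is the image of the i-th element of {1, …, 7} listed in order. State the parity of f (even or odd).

In disjoint-cycle form the cycle lengths are 3, 2, 1, 1.
A cycle of length ℓ contributes ℓ−1 transpositions, so f is a product of 2 + 1 = 3 transpositions — odd.

odd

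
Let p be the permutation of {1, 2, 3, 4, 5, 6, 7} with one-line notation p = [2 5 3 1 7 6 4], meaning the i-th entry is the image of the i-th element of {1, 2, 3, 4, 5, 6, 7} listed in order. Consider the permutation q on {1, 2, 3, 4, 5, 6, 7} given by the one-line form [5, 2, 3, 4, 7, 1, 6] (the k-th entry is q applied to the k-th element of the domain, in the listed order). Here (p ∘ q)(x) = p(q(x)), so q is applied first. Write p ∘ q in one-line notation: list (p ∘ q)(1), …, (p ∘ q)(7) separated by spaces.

7 5 3 1 4 2 6

(p ∘ q)(x) = p(q(x)). Computing each image: p(q(1)) = p(5) = 7, p(q(2)) = p(2) = 5, p(q(3)) = p(3) = 3, p(q(4)) = p(4) = 1, p(q(5)) = p(7) = 4, p(q(6)) = p(1) = 2, p(q(7)) = p(6) = 6.
Hence p ∘ q = [7 5 3 1 4 2 6].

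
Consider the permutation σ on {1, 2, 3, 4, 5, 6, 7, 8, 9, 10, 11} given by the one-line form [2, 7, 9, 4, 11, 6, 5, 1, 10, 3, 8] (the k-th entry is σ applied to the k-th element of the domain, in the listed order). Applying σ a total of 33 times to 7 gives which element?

Tracing 7 → 5 → … returns to 7 after 6 steps, so 7 lies in a 6-cycle (1 2 7 5 11 8).
On a 6-cycle, σ^6 is the identity, so σ^33 = σ^3 there (33 ≡ 3 mod 6).
Advancing 3 steps from 7: 7 → 5 → 11 → 8.

8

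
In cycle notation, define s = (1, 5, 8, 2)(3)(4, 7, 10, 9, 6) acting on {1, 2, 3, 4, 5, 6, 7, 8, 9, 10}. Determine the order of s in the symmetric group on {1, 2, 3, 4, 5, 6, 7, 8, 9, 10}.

The disjoint cycles have lengths 5, 4, 1.
Since disjoint cycles commute, ord(s) = lcm(5, 4) = 20.

20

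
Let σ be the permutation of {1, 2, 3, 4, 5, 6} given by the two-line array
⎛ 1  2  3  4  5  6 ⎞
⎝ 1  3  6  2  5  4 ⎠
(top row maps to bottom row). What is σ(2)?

The entry below 2 in the array is 3, so σ(2) = 3.

3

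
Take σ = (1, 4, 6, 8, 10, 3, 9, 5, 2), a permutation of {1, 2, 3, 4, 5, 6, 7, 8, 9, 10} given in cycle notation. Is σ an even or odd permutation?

The cycle lengths are 9, 1.
A cycle is odd iff its length is even; σ has 0 even-length cycles, so sgn(σ) = (−1)^0 and σ is even.

even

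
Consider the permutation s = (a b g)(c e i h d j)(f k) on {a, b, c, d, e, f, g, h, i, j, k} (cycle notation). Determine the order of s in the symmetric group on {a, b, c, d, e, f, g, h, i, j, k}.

The disjoint cycles have lengths 6, 3, 2.
Since disjoint cycles commute, ord(s) = lcm(6, 3, 2) = 6.

6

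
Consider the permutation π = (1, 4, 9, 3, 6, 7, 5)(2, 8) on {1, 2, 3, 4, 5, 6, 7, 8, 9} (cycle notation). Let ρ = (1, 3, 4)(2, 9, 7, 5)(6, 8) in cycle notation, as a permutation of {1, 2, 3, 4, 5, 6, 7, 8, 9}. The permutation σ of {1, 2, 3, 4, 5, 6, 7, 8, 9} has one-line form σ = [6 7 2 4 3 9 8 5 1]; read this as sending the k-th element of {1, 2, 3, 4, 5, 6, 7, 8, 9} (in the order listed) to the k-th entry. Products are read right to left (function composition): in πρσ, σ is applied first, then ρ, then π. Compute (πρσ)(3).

3

(πρσ)(3) = π(ρ(σ(3))). σ(3) = 2, then ρ(2) = 9, then π(9) = 3, so the result is 3.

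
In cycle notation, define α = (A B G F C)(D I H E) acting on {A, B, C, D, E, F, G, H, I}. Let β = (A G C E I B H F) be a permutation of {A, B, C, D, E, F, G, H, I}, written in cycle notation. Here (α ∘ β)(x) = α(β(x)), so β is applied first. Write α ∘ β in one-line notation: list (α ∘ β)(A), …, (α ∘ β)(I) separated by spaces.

(α ∘ β)(x) = α(β(x)). Computing each image: α(β(A)) = α(G) = F, α(β(B)) = α(H) = E, α(β(C)) = α(E) = D, α(β(D)) = α(D) = I, α(β(E)) = α(I) = H, α(β(F)) = α(A) = B, α(β(G)) = α(C) = A, α(β(H)) = α(F) = C, α(β(I)) = α(B) = G.
Hence α ∘ β = [F E D I H B A C G].

F E D I H B A C G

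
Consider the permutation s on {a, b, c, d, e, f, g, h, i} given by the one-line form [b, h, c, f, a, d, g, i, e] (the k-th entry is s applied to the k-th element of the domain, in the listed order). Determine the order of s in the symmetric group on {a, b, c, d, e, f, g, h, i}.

10

The disjoint-cycle form of s has cycle lengths 5, 2, 1, 1.
The order of s is the least common multiple of its cycle lengths: lcm(5, 2) = 10.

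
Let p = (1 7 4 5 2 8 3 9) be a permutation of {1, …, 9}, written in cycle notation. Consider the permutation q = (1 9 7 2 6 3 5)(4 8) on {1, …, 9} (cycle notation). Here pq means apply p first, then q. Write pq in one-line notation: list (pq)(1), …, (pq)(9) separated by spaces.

Chase each element through p then q: 1 → 7 → 2; 2 → 8 → 4; 3 → 9 → 7; 4 → 5 → 1; 5 → 2 → 6; 6 → 6 → 3; 7 → 4 → 8; 8 → 3 → 5; 9 → 1 → 9.
So pq in one-line form is 2 4 7 1 6 3 8 5 9.

2 4 7 1 6 3 8 5 9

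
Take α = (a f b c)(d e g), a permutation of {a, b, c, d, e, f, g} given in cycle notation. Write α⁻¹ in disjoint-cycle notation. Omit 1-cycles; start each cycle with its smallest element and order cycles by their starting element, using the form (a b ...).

If α sends a → b within a cycle, α⁻¹ sends b → a; equivalently, reverse each cycle.
Reversing each cycle of α and rotating so the smallest element leads gives (a c b f)(d g e).

(a c b f)(d g e)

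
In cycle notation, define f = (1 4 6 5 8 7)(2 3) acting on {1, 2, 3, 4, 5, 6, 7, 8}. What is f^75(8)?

8 lies in the 6-cycle (1 4 6 5 8 7).
Since the cycle has length 6, f^75 acts on it the same as f^3 (75 mod 6 = 3).
Stepping 3 places around the cycle: 8 → 7 → 1 → 4.

4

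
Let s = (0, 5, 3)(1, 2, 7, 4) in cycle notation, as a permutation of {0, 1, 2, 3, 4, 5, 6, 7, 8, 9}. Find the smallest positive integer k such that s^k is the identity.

The cycle type of s is (4, 3, 1, 1, 1).
Since disjoint cycles commute, ord(s) = lcm(4, 3) = 12.

12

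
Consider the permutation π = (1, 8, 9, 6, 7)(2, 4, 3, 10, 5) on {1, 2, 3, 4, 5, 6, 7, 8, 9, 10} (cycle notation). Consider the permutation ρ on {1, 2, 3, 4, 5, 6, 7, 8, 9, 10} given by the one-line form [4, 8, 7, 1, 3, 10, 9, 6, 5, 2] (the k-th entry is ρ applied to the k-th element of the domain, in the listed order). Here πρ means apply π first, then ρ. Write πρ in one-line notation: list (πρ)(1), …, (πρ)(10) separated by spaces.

6 1 2 7 8 9 4 5 10 3

For each element, apply π then ρ: 1 → 8 → 6; 2 → 4 → 1; 3 → 10 → 2; 4 → 3 → 7; 5 → 2 → 8; 6 → 7 → 9; 7 → 1 → 4; 8 → 9 → 5; 9 → 6 → 10; 10 → 5 → 3.
So πρ in one-line form is 6 1 2 7 8 9 4 5 10 3.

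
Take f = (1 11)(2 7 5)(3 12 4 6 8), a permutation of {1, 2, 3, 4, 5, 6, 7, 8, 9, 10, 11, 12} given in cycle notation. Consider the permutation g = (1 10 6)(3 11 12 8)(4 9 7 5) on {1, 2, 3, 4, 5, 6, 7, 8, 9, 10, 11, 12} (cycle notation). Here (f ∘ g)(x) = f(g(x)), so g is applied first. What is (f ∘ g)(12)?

3

First apply g: g(12) = 8, then f(8) = 3. Thus (f ∘ g)(12) = 3.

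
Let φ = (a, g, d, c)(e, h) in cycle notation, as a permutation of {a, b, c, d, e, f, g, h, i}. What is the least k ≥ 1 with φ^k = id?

4

The cycle type of φ is (4, 2, 1, 1, 1).
The order of φ is the least common multiple of its cycle lengths: lcm(4, 2) = 4.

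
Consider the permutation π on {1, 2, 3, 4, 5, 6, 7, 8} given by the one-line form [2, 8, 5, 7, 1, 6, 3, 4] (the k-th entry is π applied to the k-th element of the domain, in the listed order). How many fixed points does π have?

1

The fixed points (elements with π(x) = x) are {6}, so there is 1.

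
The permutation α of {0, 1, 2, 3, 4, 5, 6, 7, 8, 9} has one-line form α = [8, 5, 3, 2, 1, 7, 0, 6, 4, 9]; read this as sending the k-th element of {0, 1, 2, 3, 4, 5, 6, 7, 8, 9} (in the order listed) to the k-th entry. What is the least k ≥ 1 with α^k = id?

Decomposing into disjoint cycles gives cycle lengths 7, 2, 1.
The order is lcm(7, 2) = 14.

14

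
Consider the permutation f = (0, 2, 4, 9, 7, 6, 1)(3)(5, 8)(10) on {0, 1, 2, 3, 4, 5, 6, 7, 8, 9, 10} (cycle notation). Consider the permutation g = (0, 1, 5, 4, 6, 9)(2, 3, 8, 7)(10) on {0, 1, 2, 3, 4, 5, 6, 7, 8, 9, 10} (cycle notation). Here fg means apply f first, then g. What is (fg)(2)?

(fg)(2) = g(f(2)). f(2) = 4, then g(4) = 6. So (fg)(2) = 6.

6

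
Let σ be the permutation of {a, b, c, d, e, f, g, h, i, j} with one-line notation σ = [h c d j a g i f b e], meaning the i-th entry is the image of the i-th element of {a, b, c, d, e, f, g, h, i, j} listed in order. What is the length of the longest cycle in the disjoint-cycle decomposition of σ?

10

Decomposing into disjoint cycles gives (a h f g i b c d j e); the longest has length 10.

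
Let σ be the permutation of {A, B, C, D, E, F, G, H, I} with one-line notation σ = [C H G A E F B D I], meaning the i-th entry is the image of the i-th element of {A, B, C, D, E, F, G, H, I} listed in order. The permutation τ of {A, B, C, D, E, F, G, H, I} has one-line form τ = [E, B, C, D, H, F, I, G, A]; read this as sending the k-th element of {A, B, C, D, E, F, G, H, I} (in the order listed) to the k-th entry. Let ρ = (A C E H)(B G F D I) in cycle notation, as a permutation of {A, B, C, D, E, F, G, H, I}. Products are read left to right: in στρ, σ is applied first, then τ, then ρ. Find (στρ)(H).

Chase H: σ(H) = D; τ(D) = D; ρ(D) = I. Hence (στρ)(H) = I.

I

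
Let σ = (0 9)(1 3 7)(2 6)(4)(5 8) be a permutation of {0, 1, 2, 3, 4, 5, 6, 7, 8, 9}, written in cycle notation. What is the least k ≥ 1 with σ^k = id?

6

The cycle type of σ is (3, 2, 2, 2, 1).
Since disjoint cycles commute, ord(σ) = lcm(3, 2, 2, 2) = 6.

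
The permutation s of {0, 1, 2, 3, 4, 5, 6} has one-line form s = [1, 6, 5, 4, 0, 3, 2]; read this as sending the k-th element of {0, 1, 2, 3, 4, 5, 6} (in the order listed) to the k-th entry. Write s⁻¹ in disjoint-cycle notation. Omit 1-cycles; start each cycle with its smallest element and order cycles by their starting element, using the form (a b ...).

(0 4 3 5 2 6 1)

The cycle decomposition of s is (0 1 6 2 5 3 4).
Reversing each cycle (and rotating so the smallest element leads) gives s⁻¹ = (0 4 3 5 2 6 1).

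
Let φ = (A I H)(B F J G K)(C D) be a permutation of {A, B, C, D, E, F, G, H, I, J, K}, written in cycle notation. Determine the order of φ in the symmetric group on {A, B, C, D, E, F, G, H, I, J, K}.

The cycle type of φ is (5, 3, 2, 1).
The order of φ is the least common multiple of its cycle lengths: lcm(5, 3, 2) = 30.

30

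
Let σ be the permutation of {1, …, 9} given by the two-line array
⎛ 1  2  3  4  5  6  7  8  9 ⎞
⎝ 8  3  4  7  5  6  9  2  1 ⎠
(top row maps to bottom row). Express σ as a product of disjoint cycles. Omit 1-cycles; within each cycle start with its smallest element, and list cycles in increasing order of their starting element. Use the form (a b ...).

From 1: 1 → 8 → 2 → 3 → 4 → 7 → 9 → 1, closing the cycle (1 8 2 3 4 7 9).
Continuing from each remaining unvisited element yields (1 8 2 3 4 7 9).

(1 8 2 3 4 7 9)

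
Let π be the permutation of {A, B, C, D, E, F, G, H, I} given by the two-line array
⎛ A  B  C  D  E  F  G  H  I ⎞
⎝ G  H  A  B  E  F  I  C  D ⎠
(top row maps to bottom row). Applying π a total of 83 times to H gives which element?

Tracing H → C → … returns to H after 7 steps, so H lies in a 7-cycle (A, G, I, D, B, H, C).
Since the cycle has length 7, π^83 acts on it the same as π^6 (83 mod 7 = 6).
Stepping 6 places around the cycle: H → C → A → G → I → D → B.

B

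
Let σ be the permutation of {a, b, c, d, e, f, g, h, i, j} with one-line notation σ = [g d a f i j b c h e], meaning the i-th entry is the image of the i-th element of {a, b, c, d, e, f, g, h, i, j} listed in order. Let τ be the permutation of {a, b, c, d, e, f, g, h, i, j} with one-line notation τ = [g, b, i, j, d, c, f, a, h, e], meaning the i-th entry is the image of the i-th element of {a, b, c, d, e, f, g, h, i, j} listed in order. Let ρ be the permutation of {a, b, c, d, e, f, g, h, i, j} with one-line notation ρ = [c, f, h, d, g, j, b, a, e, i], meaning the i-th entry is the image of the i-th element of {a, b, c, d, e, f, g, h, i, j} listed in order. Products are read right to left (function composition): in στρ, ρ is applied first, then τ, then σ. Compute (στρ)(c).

g

Chase c: ρ(c) = h; τ(h) = a; σ(a) = g. Hence (στρ)(c) = g.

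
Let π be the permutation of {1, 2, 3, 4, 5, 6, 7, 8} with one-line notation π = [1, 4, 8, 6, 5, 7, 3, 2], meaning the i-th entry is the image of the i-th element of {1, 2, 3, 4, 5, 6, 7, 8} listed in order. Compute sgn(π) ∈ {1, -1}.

In disjoint-cycle form the cycle lengths are 6, 1, 1.
A cycle of length ℓ contributes ℓ−1 transpositions, so π is a product of 5 transpositions — odd.

-1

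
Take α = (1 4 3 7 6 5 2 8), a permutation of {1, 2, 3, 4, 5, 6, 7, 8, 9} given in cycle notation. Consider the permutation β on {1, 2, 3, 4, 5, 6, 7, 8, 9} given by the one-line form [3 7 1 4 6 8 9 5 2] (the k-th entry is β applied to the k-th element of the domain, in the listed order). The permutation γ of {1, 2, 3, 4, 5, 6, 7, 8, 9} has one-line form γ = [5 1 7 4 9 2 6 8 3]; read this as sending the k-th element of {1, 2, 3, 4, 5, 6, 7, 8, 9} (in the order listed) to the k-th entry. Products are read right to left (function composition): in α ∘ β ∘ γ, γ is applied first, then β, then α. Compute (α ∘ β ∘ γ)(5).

Chase 5: γ(5) = 9; β(9) = 2; α(2) = 8. Hence (α ∘ β ∘ γ)(5) = 8.

8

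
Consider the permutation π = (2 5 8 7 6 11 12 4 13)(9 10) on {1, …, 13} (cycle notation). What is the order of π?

18

The cycle type of π is (9, 2, 1, 1).
The order is lcm(9, 2) = 18.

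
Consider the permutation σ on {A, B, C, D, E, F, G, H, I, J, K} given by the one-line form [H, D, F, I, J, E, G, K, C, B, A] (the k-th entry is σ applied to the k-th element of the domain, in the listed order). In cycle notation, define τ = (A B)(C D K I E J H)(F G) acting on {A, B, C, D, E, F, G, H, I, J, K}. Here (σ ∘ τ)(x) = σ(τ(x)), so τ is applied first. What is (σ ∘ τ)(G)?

E

(σ ∘ τ)(G) = σ(τ(G)). τ(G) = F, then σ(F) = E. So (σ ∘ τ)(G) = E.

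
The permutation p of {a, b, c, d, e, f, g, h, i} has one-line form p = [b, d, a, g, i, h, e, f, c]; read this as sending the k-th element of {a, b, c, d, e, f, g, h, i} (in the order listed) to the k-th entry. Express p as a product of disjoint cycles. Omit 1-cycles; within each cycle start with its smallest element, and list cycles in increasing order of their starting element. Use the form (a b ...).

Iterating p from a gives a → b → d → g → e → i → c → a; that is the 7-cycle (a b d g e i c).
Repeating from the next unused element and collecting all non-trivial cycles gives (a b d g e i c)(f h).

(a b d g e i c)(f h)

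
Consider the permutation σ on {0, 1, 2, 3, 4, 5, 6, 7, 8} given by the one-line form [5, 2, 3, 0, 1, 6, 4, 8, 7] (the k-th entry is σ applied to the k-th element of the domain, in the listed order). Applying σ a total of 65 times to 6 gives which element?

1

Tracing 6 → 4 → … returns to 6 after 7 steps, so 6 lies in a 7-cycle (0 5 6 4 1 2 3).
Since the cycle has length 7, σ^65 acts on it the same as σ^2 (65 mod 7 = 2).
Advancing 2 steps from 6: 6 → 4 → 1.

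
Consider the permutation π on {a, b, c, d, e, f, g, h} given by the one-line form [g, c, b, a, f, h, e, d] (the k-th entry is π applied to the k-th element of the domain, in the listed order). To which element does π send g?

e

g is element number 7 of the domain, and entry number 7 of the one-line form is e, so π(g) = e.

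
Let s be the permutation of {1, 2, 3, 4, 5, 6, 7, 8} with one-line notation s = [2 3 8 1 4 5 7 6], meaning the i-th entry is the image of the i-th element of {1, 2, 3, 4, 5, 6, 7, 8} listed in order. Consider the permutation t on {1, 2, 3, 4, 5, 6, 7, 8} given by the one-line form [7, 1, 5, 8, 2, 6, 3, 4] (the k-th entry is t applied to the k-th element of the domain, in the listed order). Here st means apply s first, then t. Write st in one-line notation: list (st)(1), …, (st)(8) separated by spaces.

(st)(x) = t(s(x)). Computing each image: t(s(1)) = t(2) = 1, t(s(2)) = t(3) = 5, t(s(3)) = t(8) = 4, t(s(4)) = t(1) = 7, t(s(5)) = t(4) = 8, t(s(6)) = t(5) = 2, t(s(7)) = t(7) = 3, t(s(8)) = t(6) = 6.
Hence st = [1 5 4 7 8 2 3 6].

1 5 4 7 8 2 3 6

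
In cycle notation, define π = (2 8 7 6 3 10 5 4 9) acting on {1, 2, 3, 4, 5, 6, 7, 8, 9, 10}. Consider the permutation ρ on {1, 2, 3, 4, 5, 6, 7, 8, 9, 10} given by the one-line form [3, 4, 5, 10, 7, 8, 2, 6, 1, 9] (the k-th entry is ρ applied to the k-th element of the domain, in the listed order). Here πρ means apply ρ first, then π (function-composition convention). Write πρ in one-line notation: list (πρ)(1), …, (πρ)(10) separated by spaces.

Chase each element through ρ then π: 1 → 3 → 10; 2 → 4 → 9; 3 → 5 → 4; 4 → 10 → 5; 5 → 7 → 6; 6 → 8 → 7; 7 → 2 → 8; 8 → 6 → 3; 9 → 1 → 1; 10 → 9 → 2.
Collecting the images, πρ = [10 9 4 5 6 7 8 3 1 2].

10 9 4 5 6 7 8 3 1 2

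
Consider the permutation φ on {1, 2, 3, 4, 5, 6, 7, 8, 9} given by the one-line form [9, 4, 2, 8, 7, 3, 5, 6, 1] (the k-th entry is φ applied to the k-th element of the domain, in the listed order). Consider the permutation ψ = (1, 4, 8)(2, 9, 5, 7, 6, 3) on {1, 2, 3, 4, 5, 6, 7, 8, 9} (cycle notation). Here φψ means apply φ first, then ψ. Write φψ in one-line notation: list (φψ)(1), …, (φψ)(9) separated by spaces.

5 8 9 1 6 2 7 3 4

For each element, apply φ then ψ: 1 → 9 → 5; 2 → 4 → 8; 3 → 2 → 9; 4 → 8 → 1; 5 → 7 → 6; 6 → 3 → 2; 7 → 5 → 7; 8 → 6 → 3; 9 → 1 → 4.
Collecting the images, φψ = [5 8 9 1 6 2 7 3 4].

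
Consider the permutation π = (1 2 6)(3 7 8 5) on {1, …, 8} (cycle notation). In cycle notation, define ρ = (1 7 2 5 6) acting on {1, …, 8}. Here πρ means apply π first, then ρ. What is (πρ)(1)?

(πρ)(1) = ρ(π(1)). π(1) = 2, then ρ(2) = 5. So (πρ)(1) = 5.

5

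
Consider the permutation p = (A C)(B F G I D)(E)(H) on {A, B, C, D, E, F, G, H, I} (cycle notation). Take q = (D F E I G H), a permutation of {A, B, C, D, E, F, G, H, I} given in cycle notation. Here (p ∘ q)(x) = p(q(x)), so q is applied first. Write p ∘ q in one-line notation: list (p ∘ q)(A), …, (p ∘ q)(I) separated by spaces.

C F A G D E H B I

Chase each element through q then p: A → A → C; B → B → F; C → C → A; D → F → G; E → I → D; F → E → E; G → H → H; H → D → B; I → G → I.
Collecting the images, p ∘ q = [C F A G D E H B I].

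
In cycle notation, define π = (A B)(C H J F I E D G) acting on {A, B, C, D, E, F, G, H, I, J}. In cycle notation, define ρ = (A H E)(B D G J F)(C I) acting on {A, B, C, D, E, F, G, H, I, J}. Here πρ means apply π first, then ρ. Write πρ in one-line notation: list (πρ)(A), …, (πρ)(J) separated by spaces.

D H E J G C I F A B

For each element, apply π then ρ: A → B → D; B → A → H; C → H → E; D → G → J; E → D → G; F → I → C; G → C → I; H → J → F; I → E → A; J → F → B.
So πρ in one-line form is D H E J G C I F A B.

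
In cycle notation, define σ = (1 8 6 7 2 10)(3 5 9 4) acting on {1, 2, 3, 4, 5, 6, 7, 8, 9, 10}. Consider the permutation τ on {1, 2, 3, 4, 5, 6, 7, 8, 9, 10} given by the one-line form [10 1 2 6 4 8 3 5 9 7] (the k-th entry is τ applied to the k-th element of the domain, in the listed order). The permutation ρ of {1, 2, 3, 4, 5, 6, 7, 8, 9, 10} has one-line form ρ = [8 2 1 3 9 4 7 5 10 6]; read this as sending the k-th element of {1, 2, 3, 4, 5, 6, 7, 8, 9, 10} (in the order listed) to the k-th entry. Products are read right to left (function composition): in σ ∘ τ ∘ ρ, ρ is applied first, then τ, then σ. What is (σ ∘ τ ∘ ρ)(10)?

Chase 10: ρ(10) = 6; τ(6) = 8; σ(8) = 6. Hence (σ ∘ τ ∘ ρ)(10) = 6.

6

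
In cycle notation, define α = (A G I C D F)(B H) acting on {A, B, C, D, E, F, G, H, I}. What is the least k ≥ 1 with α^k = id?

6

The disjoint cycles have lengths 6, 2, 1.
The order of α is the least common multiple of its cycle lengths: lcm(6, 2) = 6.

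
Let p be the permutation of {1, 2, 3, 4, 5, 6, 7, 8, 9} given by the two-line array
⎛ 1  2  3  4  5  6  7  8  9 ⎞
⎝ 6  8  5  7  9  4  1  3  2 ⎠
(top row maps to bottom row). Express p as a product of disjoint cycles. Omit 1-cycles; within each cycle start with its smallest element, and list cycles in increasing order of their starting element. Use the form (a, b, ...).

From 1: 1 → 6 → 4 → 7 → 1, closing the cycle (1, 6, 4, 7).
Repeating from the next unused element and collecting all non-trivial cycles gives (1, 6, 4, 7)(2, 8, 3, 5, 9).

(1, 6, 4, 7)(2, 8, 3, 5, 9)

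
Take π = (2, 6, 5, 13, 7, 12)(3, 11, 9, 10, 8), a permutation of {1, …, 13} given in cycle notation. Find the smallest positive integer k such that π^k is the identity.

30

The cycle type of π is (6, 5, 1, 1).
The order is lcm(6, 5) = 30.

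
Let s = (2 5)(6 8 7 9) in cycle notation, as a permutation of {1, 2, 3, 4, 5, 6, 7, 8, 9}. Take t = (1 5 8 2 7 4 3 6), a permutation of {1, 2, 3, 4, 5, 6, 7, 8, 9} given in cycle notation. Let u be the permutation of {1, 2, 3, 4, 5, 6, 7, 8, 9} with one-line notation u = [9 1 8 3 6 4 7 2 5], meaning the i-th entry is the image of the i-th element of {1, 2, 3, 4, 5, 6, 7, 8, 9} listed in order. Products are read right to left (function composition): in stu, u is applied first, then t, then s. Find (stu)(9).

7

Chase 9: u(9) = 5; t(5) = 8; s(8) = 7. Hence (stu)(9) = 7.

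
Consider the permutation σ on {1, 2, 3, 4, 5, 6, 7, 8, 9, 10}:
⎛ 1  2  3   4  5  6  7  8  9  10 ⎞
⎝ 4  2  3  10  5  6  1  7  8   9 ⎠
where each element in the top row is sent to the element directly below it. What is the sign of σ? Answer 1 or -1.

In disjoint-cycle form the cycle lengths are 6, 1, 1, 1, 1.
A cycle of length ℓ contributes ℓ−1 transpositions, so σ is a product of 5 transpositions — odd.

-1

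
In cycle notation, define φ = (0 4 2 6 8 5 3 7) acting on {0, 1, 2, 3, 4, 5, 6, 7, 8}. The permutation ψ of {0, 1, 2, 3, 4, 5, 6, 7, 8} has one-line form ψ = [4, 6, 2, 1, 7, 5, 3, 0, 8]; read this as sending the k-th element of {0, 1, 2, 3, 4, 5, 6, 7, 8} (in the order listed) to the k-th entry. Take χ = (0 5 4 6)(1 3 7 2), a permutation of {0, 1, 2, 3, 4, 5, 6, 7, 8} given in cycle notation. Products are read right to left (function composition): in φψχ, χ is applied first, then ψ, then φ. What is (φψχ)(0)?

3

Chase 0: χ(0) = 5; ψ(5) = 5; φ(5) = 3. Hence (φψχ)(0) = 3.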